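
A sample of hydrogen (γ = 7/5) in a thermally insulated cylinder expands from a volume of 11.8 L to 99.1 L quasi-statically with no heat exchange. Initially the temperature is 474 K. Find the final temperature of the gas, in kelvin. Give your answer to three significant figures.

T₂ ≈ 202 K

Adiabatic: T₁V₁^(γ−1) = T₂V₂^(γ−1) ⇒ T₂ = T₁ (V₁/V₂)^(γ−1).
T₂ = 474 × (11.8/99.1)^(2/5) = 202.3 K.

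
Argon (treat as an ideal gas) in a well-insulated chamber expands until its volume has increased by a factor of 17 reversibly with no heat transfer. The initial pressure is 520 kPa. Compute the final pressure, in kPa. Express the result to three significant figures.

P₂ ≈ 4.63 kPa

Adiabatic: P₁V₁^γ = P₂V₂^γ ⇒ P₂ = P₁ (V₁/V₂)^γ.
For a monatomic ideal gas γ = 5/3.
P₂ = 520 × (1/17)^(5/3) = 4.627 kPa.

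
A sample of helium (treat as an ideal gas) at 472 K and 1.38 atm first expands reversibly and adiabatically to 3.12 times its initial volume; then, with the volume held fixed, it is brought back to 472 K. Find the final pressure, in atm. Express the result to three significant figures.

P₃ ≈ 0.442 atm

For a monatomic ideal gas γ = 5/3.
Adiabatic step (PV^γ = const): P₂ = 1.38×(1/3.12)^(5/3) = 0.2072 atm; T₂ = 472×(1/3.12)^(2/3) = 221.1 K.
Isochoric: P₃ = P₂(T₃/T₂) = 0.2072 × (472/221.1) = 0.4423 atm.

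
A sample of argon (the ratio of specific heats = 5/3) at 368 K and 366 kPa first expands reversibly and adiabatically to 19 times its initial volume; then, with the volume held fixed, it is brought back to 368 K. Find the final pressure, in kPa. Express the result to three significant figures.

Adiabatic step (PV^γ = const): P₂ = 366×(1/19)^(5/3) = 2.705 kPa; T₂ = 368×(1/19)^(2/3) = 51.68 K.
Isochoric: P₃ = P₂(T₃/T₂) = 2.705 × (368/51.68) = 19.26 kPa.

P₃ ≈ 19.3 kPa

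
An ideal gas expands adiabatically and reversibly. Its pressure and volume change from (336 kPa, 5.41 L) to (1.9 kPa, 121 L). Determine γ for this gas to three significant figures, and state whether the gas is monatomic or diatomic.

PV^γ = const ⇒ γ = ln(P₂/P₁) / ln(V₁/V₂).
γ = ln(1.9/336) / ln(5.41/121) = 1.665.
γ ≈ 1.67 is close to 5/3, so the gas is monatomic.

γ ≈ 1.67; monatomic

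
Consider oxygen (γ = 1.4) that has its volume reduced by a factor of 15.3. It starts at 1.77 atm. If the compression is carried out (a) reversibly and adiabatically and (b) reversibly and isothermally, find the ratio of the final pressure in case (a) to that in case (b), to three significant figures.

P_adiabatic / P_isothermal ≈ 2.98

Isothermal: P_b = P₁(V₁/V₂) = 1.77×15.3.
Adiabatic: P_a = P₁(V₁/V₂)^γ = 1.77×15.3^(1.4).
P_a/P_b = (V₁/V₂)^(γ−1) = 15.3^(0.4) = 2.978.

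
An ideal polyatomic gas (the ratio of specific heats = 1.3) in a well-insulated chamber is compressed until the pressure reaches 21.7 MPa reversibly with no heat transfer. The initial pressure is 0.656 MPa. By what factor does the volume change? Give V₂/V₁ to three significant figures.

From PV^γ = const, V₂/V₁ = (P₁/P₂)^(1/γ).
V₂/V₁ = (0.656/21.7)^(0.769) = 0.06778.

V₂/V₁ ≈ 0.0678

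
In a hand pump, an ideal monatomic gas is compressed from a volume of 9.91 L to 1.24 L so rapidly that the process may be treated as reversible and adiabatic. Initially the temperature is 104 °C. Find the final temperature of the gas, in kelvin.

T₂ ≈ 1510 K

For a reversible adiabat TV^(γ−1) is constant, so T₂ = T₁ (V₁/V₂)^(γ−1).
For a monatomic ideal gas γ = 5/3, so γ−1 = 2/3.
T₁ = 104 °C = 377.1 K.
T₂ = 377.1 × (9.91/1.24)^(2/3) = 1508 K.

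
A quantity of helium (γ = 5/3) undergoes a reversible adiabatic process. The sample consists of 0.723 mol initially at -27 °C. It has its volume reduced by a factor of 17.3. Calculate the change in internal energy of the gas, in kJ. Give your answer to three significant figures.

ΔU ≈ 12.6 kJ

For a reversible adiabat TV^(γ−1) is constant, so T₂ = T₁ (V₁/V₂)^(γ−1).
T₁ = -27 °C = 246.1 K.
T₂ = 246.1 × 17.3^(2/3) = 1647 K.
Q = 0, so ΔU = W_on_gas = nCᵥΔT with Cᵥ = R/(γ−1) = 12.47 J/(mol·K).
ΔU = 0.723 × 12.47 × (1647 − 246.1) = 12630 J.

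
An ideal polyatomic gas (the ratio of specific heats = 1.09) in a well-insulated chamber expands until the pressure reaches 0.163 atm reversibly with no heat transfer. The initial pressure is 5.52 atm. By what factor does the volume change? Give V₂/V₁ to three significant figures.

V₂/V₁ ≈ 25.3

From PV^γ = const, V₂/V₁ = (P₁/P₂)^(1/γ).
V₂/V₁ = (5.52/0.163)^(0.917) = 25.32.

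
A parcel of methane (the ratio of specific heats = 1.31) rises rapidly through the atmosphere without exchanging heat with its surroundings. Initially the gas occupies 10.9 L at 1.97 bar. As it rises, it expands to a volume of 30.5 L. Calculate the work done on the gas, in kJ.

W ≈ -1.89 kJ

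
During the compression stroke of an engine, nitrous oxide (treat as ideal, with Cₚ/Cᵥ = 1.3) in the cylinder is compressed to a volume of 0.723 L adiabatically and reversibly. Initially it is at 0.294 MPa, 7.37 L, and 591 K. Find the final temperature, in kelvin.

Adiabatic: T₁V₁^(γ−1) = T₂V₂^(γ−1) ⇒ T₂ = T₁ (V₁/V₂)^(γ−1).
T₂ = 591 × (7.37/0.723)^(0.3) = 1186 K.

T₂ ≈ 1190 K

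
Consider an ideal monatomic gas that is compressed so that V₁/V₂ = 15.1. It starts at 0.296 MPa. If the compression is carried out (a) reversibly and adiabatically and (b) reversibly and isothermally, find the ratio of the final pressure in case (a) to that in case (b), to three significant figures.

P_adiabatic / P_isothermal ≈ 6.11

For a monatomic ideal gas γ = 5/3.
Isothermal: P_b = P₁(V₁/V₂) = 0.296×15.1.
Adiabatic: P_a = P₁(V₁/V₂)^γ = 0.296×15.1^(5/3).
P_a/P_b = (V₁/V₂)^(γ−1) = 15.1^(2/3) = 6.109.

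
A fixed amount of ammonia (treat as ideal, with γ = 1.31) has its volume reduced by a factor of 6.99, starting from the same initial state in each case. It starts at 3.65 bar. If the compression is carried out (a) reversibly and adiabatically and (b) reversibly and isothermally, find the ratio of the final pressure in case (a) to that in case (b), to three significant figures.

P_adiabatic / P_isothermal ≈ 1.83

Isothermal: P_b = P₁(V₁/V₂) = 3.65×6.99.
Adiabatic: P_a = P₁(V₁/V₂)^γ = 3.65×6.99^(1.31).
P_a/P_b = (V₁/V₂)^(γ−1) = 6.99^(0.31) = 1.827.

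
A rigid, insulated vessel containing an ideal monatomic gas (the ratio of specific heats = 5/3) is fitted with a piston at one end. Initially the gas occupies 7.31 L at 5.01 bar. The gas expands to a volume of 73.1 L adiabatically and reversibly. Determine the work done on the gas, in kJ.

W ≈ -4.31 kJ

P₂ = P₁(V₁/V₂)^γ = 5.01×(7.31/73.1)^(5/3) = 0.1079 bar.
For a reversible adiabat, W_by_gas = (P₁V₁ − P₂V₂)/(γ−1).
W_by = (501000×0.00731 − 10790×0.0731) / (2/3) = 4310 J.
W_on_gas = −W_by = -4310 J.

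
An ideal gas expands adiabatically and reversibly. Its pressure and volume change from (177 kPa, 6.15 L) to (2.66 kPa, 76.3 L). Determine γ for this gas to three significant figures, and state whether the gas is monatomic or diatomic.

γ ≈ 1.67; monatomic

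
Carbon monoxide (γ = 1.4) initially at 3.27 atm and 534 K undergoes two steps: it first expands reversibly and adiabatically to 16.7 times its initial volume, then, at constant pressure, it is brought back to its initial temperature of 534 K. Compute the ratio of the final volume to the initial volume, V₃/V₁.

Adiabatic step: V₂/V₁ = 16.7; T₂ = T₁·(1/16.7)^(0.4) = 173.2 K.
Isobaric step: V₃/V₂ = T₃/T₂ = 534/173.2.
V₃/V₁ = (V₂/V₁)(V₃/V₂) = 16.7 × (534/173.2) = 51.5.

V₃/V₁ ≈ 51.5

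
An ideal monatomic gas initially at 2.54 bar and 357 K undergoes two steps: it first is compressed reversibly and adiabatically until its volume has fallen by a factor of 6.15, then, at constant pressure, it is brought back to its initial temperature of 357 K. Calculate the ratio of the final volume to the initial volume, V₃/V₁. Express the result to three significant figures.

V₃/V₁ ≈ 0.0484

For a monatomic ideal gas γ = 5/3.
Adiabatic step: V₂/V₁ = 0.1626; T₂ = T₁·6.15^(2/3) = 1198 K.
Isobaric step: V₃/V₂ = T₃/T₂ = 357/1198.
V₃/V₁ = (V₂/V₁)(V₃/V₂) = 0.1626 × (357/1198) = 0.04844.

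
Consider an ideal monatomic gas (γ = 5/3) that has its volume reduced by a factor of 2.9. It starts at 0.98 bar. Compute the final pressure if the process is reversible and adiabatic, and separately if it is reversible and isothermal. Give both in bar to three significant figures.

adiabatic: 5.78 bar; isothermal: 2.84 bar

Isothermal: P₂ = P₁(V₁/V₂) = 0.98×2.9 = 2.842 bar.
Adiabatic: P₂ = P₁(V₁/V₂)^γ = 0.98×2.9^(5/3) = 5.779 bar.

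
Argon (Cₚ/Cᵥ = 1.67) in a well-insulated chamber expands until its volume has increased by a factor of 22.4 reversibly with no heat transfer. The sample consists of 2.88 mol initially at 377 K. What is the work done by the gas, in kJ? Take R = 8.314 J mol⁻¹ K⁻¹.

W ≈ 11.8 kJ

For a reversible adiabat TV^(γ−1) is constant, so T₂ = T₁ (V₁/V₂)^(γ−1).
T₂ = 377 × (1/22.4)^(0.67) = 46.95 K.
Q = 0, so ΔU = W_on_gas = nCᵥΔT with Cᵥ = R/(γ−1) = 12.41 J/(mol·K).
ΔU = 2.88 × 12.41 × (46.95 − 377) = -11800 J.
Work done by the gas = −ΔU = 11800 J.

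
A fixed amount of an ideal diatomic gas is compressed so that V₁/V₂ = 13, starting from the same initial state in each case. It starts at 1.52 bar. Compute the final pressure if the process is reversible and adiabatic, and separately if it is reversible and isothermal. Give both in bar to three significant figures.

adiabatic: 55.1 bar; isothermal: 19.8 bar

For a diatomic ideal gas γ = 7/5.
Isothermal: P₂ = P₁(V₁/V₂) = 1.52×13 = 19.76 bar.
Adiabatic: P₂ = P₁(V₁/V₂)^γ = 1.52×13^(7/5) = 55.13 bar.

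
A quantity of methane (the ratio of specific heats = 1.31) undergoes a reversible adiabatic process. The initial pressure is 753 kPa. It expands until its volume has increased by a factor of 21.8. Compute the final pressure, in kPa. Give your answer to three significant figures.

Adiabatic: P₁V₁^γ = P₂V₂^γ ⇒ P₂ = P₁ (V₁/V₂)^γ.
P₂ = 753 × (1/21.8)^(1.31) = 13.29 kPa.

P₂ ≈ 13.3 kPa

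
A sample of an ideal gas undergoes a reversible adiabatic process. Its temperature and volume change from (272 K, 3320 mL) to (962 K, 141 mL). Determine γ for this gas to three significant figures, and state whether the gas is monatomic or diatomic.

γ ≈ 1.40; diatomic

TV^(γ−1) = const ⇒ γ − 1 = ln(T₂/T₁) / ln(V₁/V₂).
γ = 1 + ln(962/272) / ln(3320/141) = 1.4.
γ ≈ 1.40 is close to 7/5, so the gas is diatomic.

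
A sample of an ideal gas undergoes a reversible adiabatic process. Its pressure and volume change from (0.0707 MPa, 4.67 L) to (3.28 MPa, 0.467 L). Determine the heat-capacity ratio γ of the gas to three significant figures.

PV^γ = const ⇒ γ = ln(P₂/P₁) / ln(V₁/V₂).
γ = ln(3.28/0.0707) / ln(4.67/0.467) = 1.666.

γ ≈ 1.67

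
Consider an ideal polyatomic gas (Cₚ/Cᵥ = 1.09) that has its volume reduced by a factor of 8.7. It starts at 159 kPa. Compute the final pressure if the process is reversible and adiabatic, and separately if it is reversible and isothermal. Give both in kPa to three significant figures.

Isothermal: P₂ = P₁(V₁/V₂) = 159×8.7 = 1383 kPa.
Adiabatic: P₂ = P₁(V₁/V₂)^γ = 159×8.7^(1.09) = 1681 kPa.

adiabatic: 1680 kPa; isothermal: 1380 kPa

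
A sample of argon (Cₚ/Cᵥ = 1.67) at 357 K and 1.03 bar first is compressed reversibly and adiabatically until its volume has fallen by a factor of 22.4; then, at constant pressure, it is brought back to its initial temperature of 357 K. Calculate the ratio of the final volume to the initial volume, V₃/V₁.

V₃/V₁ ≈ 0.00556

Adiabatic step: V₂/V₁ = 0.04464; T₂ = T₁·22.4^(0.67) = 2866 K.
Isobaric step: V₃/V₂ = T₃/T₂ = 357/2866.
V₃/V₁ = (V₂/V₁)(V₃/V₂) = 0.04464 × (357/2866) = 0.00556.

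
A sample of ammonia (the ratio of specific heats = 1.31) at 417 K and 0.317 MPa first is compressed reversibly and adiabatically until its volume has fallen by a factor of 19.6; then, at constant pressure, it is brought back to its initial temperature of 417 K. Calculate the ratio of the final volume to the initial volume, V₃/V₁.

V₃/V₁ ≈ 0.0203

Adiabatic step: V₂/V₁ = 0.05102; T₂ = T₁·19.6^(0.31) = 1049 K.
Isobaric step: V₃/V₂ = T₃/T₂ = 417/1049.
V₃/V₁ = (V₂/V₁)(V₃/V₂) = 0.05102 × (417/1049) = 0.02028.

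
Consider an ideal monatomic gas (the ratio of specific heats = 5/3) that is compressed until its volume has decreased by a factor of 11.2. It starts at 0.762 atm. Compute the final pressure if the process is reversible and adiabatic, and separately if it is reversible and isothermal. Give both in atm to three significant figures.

Isothermal: P₂ = P₁(V₁/V₂) = 0.762×11.2 = 8.534 atm.
Adiabatic: P₂ = P₁(V₁/V₂)^γ = 0.762×11.2^(5/3) = 42.72 atm.

adiabatic: 42.7 atm; isothermal: 8.53 atm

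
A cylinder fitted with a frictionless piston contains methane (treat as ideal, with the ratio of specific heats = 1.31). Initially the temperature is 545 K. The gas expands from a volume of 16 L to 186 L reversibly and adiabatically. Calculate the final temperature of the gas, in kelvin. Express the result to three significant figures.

T₂ ≈ 255 K

Adiabatic: T₁V₁^(γ−1) = T₂V₂^(γ−1) ⇒ T₂ = T₁ (V₁/V₂)^(γ−1).
T₂ = 545 × (16/186)^(0.31) = 254.8 K.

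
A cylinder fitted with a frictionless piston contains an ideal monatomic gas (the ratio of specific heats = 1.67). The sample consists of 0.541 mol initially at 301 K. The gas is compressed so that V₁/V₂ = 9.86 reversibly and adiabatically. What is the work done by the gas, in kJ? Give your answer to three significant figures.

For a reversible adiabat TV^(γ−1) is constant, so T₂ = T₁ (V₁/V₂)^(γ−1).
T₂ = 301 × 9.86^(0.67) = 1395 K.
Q = 0, so ΔU = W_on_gas = nCᵥΔT with Cᵥ = R/(γ−1) = 12.41 J/(mol·K).
ΔU = 0.541 × 12.41 × (1395 − 301) = 7342 J.
Work done by the gas = −ΔU = -7342 J.

W ≈ -7.34 kJ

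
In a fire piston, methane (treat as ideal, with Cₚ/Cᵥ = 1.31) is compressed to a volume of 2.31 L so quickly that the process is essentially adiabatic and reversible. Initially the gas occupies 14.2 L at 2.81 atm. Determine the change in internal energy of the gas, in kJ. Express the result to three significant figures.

P₂ = P₁(V₁/V₂)^γ = 2.81×(14.2/2.31)^(1.31) = 30.33 atm.
For a reversible adiabat, W_by_gas = (P₁V₁ − P₂V₂)/(γ−1).
W_by = (284700×0.0142 − 3.073×10^6×0.00231) / (0.31) = -9858 J.
Q = 0 ⇒ ΔU = −W_by = 9858 J.

ΔU ≈ 9.86 kJ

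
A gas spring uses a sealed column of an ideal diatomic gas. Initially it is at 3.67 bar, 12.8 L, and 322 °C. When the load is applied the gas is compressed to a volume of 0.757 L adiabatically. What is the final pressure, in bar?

P₂ ≈ 192 bar

Adiabatic: P₁V₁^γ = P₂V₂^γ ⇒ P₂ = P₁ (V₁/V₂)^γ.
γ = 7/5 for a diatomic ideal gas.
P₂ = 3.67 × (12.8/0.757)^(7/5) = 192.3 bar.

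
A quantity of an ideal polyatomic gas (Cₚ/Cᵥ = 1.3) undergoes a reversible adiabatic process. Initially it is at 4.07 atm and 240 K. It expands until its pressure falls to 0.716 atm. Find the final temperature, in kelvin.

Along an adiabat T P^((1−γ)/γ) is constant, so T₂ = T₁ (P₂/P₁)^((γ−1)/γ).
T₂ = 240 × (0.716/4.07)^(0.231) = 160.7 K.

T₂ ≈ 161 K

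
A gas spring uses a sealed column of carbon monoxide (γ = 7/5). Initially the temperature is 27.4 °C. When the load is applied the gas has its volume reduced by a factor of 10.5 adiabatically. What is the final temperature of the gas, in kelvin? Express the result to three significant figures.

For a reversible adiabat TV^(γ−1) is constant, so T₂ = T₁ (V₁/V₂)^(γ−1).
T₁ = 27.4 °C = 300.5 K.
T₂ = 300.5 × 10.5^(2/5) = 769.8 K.

T₂ ≈ 770 K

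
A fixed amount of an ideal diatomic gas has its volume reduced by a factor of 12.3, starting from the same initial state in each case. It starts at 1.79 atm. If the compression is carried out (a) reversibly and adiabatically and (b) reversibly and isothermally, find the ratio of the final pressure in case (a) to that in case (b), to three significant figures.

P_adiabatic / P_isothermal ≈ 2.73

For a diatomic ideal gas γ = 7/5.
Isothermal: P_b = P₁(V₁/V₂) = 1.79×12.3.
Adiabatic: P_a = P₁(V₁/V₂)^γ = 1.79×12.3^(7/5).
P_a/P_b = (V₁/V₂)^(γ−1) = 12.3^(2/5) = 2.729.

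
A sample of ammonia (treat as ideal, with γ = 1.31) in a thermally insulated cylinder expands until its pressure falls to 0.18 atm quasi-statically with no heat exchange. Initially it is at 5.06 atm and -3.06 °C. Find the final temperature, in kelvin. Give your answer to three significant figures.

T₂ ≈ 123 K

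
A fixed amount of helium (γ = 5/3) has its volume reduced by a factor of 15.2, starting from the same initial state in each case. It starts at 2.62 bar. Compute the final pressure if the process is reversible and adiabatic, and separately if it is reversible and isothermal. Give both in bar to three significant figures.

Isothermal: P₂ = P₁(V₁/V₂) = 2.62×15.2 = 39.82 bar.
Adiabatic: P₂ = P₁(V₁/V₂)^γ = 2.62×15.2^(5/3) = 244.4 bar.

adiabatic: 244 bar; isothermal: 39.8 bar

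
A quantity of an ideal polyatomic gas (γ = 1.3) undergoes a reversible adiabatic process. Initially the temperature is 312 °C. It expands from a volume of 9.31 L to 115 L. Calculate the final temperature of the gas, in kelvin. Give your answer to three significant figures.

T₂ ≈ 275 K

Adiabatic: T₁V₁^(γ−1) = T₂V₂^(γ−1) ⇒ T₂ = T₁ (V₁/V₂)^(γ−1).
T₁ = 312 °C = 585.1 K.
T₂ = 585.1 × (9.31/115)^(0.3) = 275.3 K.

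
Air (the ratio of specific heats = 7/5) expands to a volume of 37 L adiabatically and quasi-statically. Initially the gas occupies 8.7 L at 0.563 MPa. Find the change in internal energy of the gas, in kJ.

ΔU ≈ -5.38 kJ

P₂ = P₁(V₁/V₂)^γ = 0.563×(8.7/37)^(7/5) = 0.07419 MPa.
For a reversible adiabat, W_by_gas = (P₁V₁ − P₂V₂)/(γ−1).
W_by = (563000×0.0087 − 74190×0.037) / (2/5) = 5383 J.
Q = 0 ⇒ ΔU = −W_by = -5383 J.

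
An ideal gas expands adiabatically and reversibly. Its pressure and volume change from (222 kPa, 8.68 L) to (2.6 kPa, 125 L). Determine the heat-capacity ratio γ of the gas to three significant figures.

γ ≈ 1.67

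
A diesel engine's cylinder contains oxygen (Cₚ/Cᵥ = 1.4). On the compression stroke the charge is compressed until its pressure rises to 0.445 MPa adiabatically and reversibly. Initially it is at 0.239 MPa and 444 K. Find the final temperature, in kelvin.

T₂ ≈ 530 K

Along an adiabat T P^((1−γ)/γ) is constant, so T₂ = T₁ (P₂/P₁)^((γ−1)/γ).
T₂ = 444 × (0.445/0.239)^(0.286) = 530.3 K.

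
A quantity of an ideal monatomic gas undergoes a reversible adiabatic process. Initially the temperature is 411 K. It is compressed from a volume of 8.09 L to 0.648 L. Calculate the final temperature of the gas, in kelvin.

For a reversible adiabat TV^(γ−1) is constant, so T₂ = T₁ (V₁/V₂)^(γ−1).
For a monatomic ideal gas γ = 5/3, so γ−1 = 2/3.
T₂ = 411 × (8.09/0.648)^(2/3) = 2212 K.

T₂ ≈ 2210 K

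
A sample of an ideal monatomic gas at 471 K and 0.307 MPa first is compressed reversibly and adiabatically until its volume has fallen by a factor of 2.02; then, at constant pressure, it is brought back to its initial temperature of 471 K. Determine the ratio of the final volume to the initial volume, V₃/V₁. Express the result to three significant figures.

For a monatomic ideal gas γ = 5/3.
Adiabatic step: V₂/V₁ = 0.495; T₂ = T₁·2.02^(2/3) = 752.6 K.
Isobaric step: V₃/V₂ = T₃/T₂ = 471/752.6.
V₃/V₁ = (V₂/V₁)(V₃/V₂) = 0.495 × (471/752.6) = 0.3098.

V₃/V₁ ≈ 0.310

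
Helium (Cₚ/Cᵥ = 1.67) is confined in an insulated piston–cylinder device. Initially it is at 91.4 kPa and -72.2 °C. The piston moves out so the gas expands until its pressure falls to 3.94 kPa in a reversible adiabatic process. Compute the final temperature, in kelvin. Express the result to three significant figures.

Along an adiabat T P^((1−γ)/γ) is constant, so T₂ = T₁ (P₂/P₁)^((γ−1)/γ).
T₁ = -72.2 °C = 200.9 K.
T₂ = 200.9 × (3.94/91.4)^(0.401) = 56.92 K.

T₂ ≈ 56.9 K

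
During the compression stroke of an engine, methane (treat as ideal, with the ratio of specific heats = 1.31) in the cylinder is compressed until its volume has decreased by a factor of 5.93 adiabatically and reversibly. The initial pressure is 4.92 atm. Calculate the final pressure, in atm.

Since PV^γ is constant along a reversible adiabat, P₂ = P₁ (V₁/V₂)^γ.
P₂ = 4.92 × 5.93^(1.31) = 50.66 atm.

P₂ ≈ 50.7 atm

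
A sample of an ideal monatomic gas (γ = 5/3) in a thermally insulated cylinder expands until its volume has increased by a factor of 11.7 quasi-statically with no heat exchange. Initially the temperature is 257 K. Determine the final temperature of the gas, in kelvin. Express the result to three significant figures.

For a reversible adiabat TV^(γ−1) is constant, so T₂ = T₁ (V₁/V₂)^(γ−1).
T₂ = 257 × (1/11.7)^(2/3) = 49.87 K.

T₂ ≈ 49.9 K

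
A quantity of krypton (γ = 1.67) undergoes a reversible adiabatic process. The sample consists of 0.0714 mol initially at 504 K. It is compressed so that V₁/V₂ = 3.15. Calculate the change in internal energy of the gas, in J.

Adiabatic: T₁V₁^(γ−1) = T₂V₂^(γ−1) ⇒ T₂ = T₁ (V₁/V₂)^(γ−1).
T₂ = 504 × 3.15^(0.67) = 1087 K.
Q = 0, so ΔU = W_on_gas = nCᵥΔT with Cᵥ = R/(γ−1) = 12.41 J/(mol·K).
ΔU = 0.0714 × 12.41 × (1087 − 504) = 516.7 J.

ΔU ≈ 517 J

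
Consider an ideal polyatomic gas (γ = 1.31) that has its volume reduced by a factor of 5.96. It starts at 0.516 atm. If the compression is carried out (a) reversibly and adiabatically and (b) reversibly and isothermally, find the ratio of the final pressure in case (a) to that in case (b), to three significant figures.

Isothermal: P_b = P₁(V₁/V₂) = 0.516×5.96.
Adiabatic: P_a = P₁(V₁/V₂)^γ = 0.516×5.96^(1.31).
P_a/P_b = (V₁/V₂)^(γ−1) = 5.96^(0.31) = 1.739.

P_adiabatic / P_isothermal ≈ 1.74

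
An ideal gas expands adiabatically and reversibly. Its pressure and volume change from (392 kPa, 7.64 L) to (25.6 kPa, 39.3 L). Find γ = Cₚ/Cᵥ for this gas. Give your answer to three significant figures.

PV^γ = const ⇒ γ = ln(P₂/P₁) / ln(V₁/V₂).
γ = ln(25.6/392) / ln(7.64/39.3) = 1.666.

γ ≈ 1.67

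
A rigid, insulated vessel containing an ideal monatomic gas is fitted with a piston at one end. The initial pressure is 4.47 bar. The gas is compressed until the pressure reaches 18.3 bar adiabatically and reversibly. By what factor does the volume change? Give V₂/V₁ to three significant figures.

V₂/V₁ ≈ 0.429

From PV^γ = const, V₂/V₁ = (P₁/P₂)^(1/γ).
For a monatomic ideal gas γ = 5/3.
V₂/V₁ = (4.47/18.3)^(3/5) = 0.4293.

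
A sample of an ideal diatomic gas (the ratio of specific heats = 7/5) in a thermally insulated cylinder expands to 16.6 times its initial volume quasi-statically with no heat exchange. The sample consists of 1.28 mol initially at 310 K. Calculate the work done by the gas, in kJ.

W ≈ 5.57 kJ

Adiabatic: T₁V₁^(γ−1) = T₂V₂^(γ−1) ⇒ T₂ = T₁ (V₁/V₂)^(γ−1).
T₂ = 310 × (1/16.6)^(2/5) = 100.8 K.
Q = 0, so ΔU = W_on_gas = nCᵥΔT with Cᵥ = R/(γ−1) = 20.79 J/(mol·K).
ΔU = 1.28 × 20.79 × (100.8 − 310) = -5567 J.
Work done by the gas = −ΔU = 5567 J.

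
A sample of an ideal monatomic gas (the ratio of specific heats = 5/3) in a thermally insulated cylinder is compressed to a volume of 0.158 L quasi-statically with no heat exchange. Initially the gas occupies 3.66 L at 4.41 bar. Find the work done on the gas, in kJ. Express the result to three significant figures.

W ≈ 17.3 kJ

P₂ = P₁(V₁/V₂)^γ = 4.41×(3.66/0.158)^(5/3) = 830.1 bar.
For a reversible adiabat, W_by_gas = (P₁V₁ − P₂V₂)/(γ−1).
W_by = (441000×0.00366 − 8.301×10^7×0.000158) / (2/3) = -17250 J.
W_on_gas = −W_by = 17250 J.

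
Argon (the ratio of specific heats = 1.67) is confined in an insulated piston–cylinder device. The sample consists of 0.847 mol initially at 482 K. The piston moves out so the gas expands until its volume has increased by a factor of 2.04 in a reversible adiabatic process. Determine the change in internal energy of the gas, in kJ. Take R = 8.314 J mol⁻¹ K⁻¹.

ΔU ≈ -1.92 kJ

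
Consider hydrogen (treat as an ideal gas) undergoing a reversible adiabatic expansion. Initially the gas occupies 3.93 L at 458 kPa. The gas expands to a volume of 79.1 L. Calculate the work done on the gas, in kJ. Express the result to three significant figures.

γ = 7/5 for a diatomic ideal gas.
P₂ = P₁(V₁/V₂)^γ = 458×(3.93/79.1)^(7/5) = 6.848 kPa.
For a reversible adiabat, W_by_gas = (P₁V₁ − P₂V₂)/(γ−1).
W_by = (458000×0.00393 − 6848×0.0791) / (2/5) = 3146 J.
W_on_gas = −W_by = -3146 J.

W ≈ -3.15 kJ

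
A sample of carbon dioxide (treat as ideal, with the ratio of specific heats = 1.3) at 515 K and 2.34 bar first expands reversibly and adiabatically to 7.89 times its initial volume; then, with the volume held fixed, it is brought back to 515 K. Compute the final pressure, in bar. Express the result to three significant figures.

Adiabatic step (PV^γ = const): P₂ = 2.34×(1/7.89)^(1.3) = 0.1596 bar; T₂ = 515×(1/7.89)^(0.3) = 277.1 K.
Isochoric: P₃ = P₂(T₃/T₂) = 0.1596 × (515/277.1) = 0.2966 bar.

P₃ ≈ 0.297 bar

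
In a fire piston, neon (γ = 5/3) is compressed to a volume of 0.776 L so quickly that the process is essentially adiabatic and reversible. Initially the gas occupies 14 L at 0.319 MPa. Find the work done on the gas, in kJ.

P₂ = P₁(V₁/V₂)^γ = 0.319×(14/0.776)^(5/3) = 39.59 MPa.
For a reversible adiabat, W_by_gas = (P₁V₁ − P₂V₂)/(γ−1).
W_by = (319000×0.014 − 3.959×10^7×0.000776) / (2/3) = -39380 J.
W_on_gas = −W_by = 39380 J.

W ≈ 39.4 kJ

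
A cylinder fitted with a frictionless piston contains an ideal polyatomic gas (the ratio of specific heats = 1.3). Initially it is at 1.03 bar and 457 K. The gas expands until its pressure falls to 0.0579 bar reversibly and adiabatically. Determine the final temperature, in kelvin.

Along an adiabat T P^((1−γ)/γ) is constant, so T₂ = T₁ (P₂/P₁)^((γ−1)/γ).
T₂ = 457 × (0.0579/1.03)^(0.231) = 235.2 K.

T₂ ≈ 235 K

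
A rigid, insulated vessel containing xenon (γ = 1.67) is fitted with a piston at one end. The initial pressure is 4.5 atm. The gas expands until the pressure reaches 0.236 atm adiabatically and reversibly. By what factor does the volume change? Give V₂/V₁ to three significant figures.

From PV^γ = const, V₂/V₁ = (P₁/P₂)^(1/γ).
V₂/V₁ = (4.5/0.236)^(0.599) = 5.843.

V₂/V₁ ≈ 5.84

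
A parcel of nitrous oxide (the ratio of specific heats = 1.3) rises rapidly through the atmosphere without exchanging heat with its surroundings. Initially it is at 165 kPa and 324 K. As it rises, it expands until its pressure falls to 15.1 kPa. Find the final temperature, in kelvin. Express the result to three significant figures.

T₂ ≈ 187 K

Adiabatic: T₂/T₁ = (P₂/P₁)^((γ−1)/γ).
T₂ = 324 × (15.1/165)^(0.231) = 186.6 K.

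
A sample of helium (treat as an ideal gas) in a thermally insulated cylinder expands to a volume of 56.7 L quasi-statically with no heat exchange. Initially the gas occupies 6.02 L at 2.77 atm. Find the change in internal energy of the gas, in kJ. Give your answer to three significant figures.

γ = 5/3 for a monatomic ideal gas.
P₂ = P₁(V₁/V₂)^γ = 2.77×(6.02/56.7)^(5/3) = 0.06594 atm.
For a reversible adiabat, W_by_gas = (P₁V₁ − P₂V₂)/(γ−1).
W_by = (280700×0.00602 − 6682×0.0567) / (2/3) = 1966 J.
Q = 0 ⇒ ΔU = −W_by = -1966 J.

ΔU ≈ -1.97 kJ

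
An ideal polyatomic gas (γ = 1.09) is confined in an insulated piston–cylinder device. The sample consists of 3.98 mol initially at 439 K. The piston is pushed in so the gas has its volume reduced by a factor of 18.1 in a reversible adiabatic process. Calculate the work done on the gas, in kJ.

W ≈ 48.1 kJ

Adiabatic: T₁V₁^(γ−1) = T₂V₂^(γ−1) ⇒ T₂ = T₁ (V₁/V₂)^(γ−1).
T₂ = 439 × 18.1^(0.09) = 569.7 K.
Q = 0, so ΔU = W_on_gas = nCᵥΔT with Cᵥ = R/(γ−1) = 92.38 J/(mol·K).
ΔU = 3.98 × 92.38 × (569.7 − 439) = 48060 J.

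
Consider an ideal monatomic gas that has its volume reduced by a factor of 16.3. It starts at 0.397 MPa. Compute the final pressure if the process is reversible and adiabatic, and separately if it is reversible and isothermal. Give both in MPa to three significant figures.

For a monatomic ideal gas γ = 5/3.
Isothermal: P₂ = P₁(V₁/V₂) = 0.397×16.3 = 6.471 MPa.
Adiabatic: P₂ = P₁(V₁/V₂)^γ = 0.397×16.3^(5/3) = 41.6 MPa.

adiabatic: 41.6 MPa; isothermal: 6.47 MPa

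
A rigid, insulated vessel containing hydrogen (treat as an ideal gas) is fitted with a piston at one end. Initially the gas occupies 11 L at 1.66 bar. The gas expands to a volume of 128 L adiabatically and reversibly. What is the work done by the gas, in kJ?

γ = 7/5 for a diatomic ideal gas.
P₂ = P₁(V₁/V₂)^γ = 1.66×(11/128)^(7/5) = 0.05345 bar.
For a reversible adiabat, W_by_gas = (P₁V₁ − P₂V₂)/(γ−1).
W_by = (166000×0.011 − 5345×0.128) / (2/5) = 2855 J.

W ≈ 2.85 kJ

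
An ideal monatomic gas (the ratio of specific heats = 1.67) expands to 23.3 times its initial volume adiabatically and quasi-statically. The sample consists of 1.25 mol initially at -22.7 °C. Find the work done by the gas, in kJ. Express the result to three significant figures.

W ≈ 3.41 kJ

For a reversible adiabat TV^(γ−1) is constant, so T₂ = T₁ (V₁/V₂)^(γ−1).
T₁ = -22.7 °C = 250.4 K.
T₂ = 250.4 × (1/23.3)^(0.67) = 30.38 K.
Q = 0, so ΔU = W_on_gas = nCᵥΔT with Cᵥ = R/(γ−1) = 12.41 J/(mol·K).
ΔU = 1.25 × 12.41 × (30.38 − 250.4) = -3414 J.
Work done by the gas = −ΔU = 3414 J.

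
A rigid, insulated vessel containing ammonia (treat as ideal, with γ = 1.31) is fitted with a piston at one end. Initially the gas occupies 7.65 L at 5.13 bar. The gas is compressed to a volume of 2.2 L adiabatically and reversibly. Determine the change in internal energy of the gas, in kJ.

ΔU ≈ 5.97 kJ

P₂ = P₁(V₁/V₂)^γ = 5.13×(7.65/2.2)^(1.31) = 26.25 bar.
For a reversible adiabat, W_by_gas = (P₁V₁ − P₂V₂)/(γ−1).
W_by = (513000×0.00765 − 2.625×10^6×0.0022) / (0.31) = -5970 J.
Q = 0 ⇒ ΔU = −W_by = 5970 J.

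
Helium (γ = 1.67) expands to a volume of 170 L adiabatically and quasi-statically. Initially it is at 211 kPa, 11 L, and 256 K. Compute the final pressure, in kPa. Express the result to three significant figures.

P₂ ≈ 2.18 kPa

Since PV^γ is constant along a reversible adiabat, P₂ = P₁ (V₁/V₂)^γ.
P₂ = 211 × (11/170)^(1.67) = 2.181 kPa.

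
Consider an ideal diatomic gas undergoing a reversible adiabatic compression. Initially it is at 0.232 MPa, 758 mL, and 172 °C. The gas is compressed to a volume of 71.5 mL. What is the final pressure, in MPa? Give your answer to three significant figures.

Adiabatic: P₁V₁^γ = P₂V₂^γ ⇒ P₂ = P₁ (V₁/V₂)^γ.
γ = 7/5 for a diatomic ideal gas.
P₂ = 0.232 × (758/71.5)^(7/5) = 6.324 MPa.

P₂ ≈ 6.32 MPa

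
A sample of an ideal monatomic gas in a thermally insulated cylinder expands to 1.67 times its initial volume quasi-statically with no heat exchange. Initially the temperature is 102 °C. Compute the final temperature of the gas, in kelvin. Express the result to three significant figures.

T₂ ≈ 267 K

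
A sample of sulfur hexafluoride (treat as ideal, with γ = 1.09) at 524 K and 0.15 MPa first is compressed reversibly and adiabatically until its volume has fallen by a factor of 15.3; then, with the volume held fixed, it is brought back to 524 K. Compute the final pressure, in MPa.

Adiabatic step (PV^γ = const): P₂ = 0.15×15.3^(1.09) = 2.934 MPa; T₂ = 524×15.3^(0.09) = 669.8 K.
Isochoric: P₃ = P₂(T₃/T₂) = 2.934 × (524/669.8) = 2.295 MPa.

P₃ ≈ 2.29 MPa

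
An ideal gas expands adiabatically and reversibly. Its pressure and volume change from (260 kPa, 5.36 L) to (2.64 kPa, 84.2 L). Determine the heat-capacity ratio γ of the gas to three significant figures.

γ ≈ 1.67

PV^γ = const ⇒ γ = ln(P₂/P₁) / ln(V₁/V₂).
γ = ln(2.64/260) / ln(5.36/84.2) = 1.666.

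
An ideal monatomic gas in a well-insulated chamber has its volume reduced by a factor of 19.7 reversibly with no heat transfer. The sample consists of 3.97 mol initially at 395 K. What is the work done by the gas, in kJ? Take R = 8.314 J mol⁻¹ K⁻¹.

Adiabatic: T₁V₁^(γ−1) = T₂V₂^(γ−1) ⇒ T₂ = T₁ (V₁/V₂)^(γ−1).
γ = 5/3 for a monatomic ideal gas, so γ−1 = 2/3.
T₂ = 395 × 19.7^(2/3) = 2881 K.
Q = 0, so ΔU = W_on_gas = nCᵥΔT with Cᵥ = R/(γ−1) = 12.47 J/(mol·K).
ΔU = 3.97 × 12.47 × (2881 − 395) = 123100 J.
Work done by the gas = −ΔU = -123100 J.

W ≈ -123 kJ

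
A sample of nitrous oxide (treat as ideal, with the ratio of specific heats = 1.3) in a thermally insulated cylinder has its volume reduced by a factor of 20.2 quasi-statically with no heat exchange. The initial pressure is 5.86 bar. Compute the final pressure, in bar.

P₂ ≈ 292 bar

Since PV^γ is constant along a reversible adiabat, P₂ = P₁ (V₁/V₂)^γ.
P₂ = 5.86 × 20.2^(1.3) = 291.6 bar.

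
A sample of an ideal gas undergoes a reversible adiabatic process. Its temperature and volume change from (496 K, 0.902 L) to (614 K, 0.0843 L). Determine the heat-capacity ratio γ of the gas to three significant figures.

TV^(γ−1) = const ⇒ γ − 1 = ln(T₂/T₁) / ln(V₁/V₂).
γ = 1 + ln(614/496) / ln(0.902/0.0843) = 1.09.

γ ≈ 1.09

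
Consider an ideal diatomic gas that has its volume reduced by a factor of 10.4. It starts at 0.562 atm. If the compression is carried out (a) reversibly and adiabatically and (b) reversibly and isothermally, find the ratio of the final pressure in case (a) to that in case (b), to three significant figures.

For a diatomic ideal gas γ = 7/5.
Isothermal: P_b = P₁(V₁/V₂) = 0.562×10.4.
Adiabatic: P_a = P₁(V₁/V₂)^γ = 0.562×10.4^(7/5).
P_a/P_b = (V₁/V₂)^(γ−1) = 10.4^(2/5) = 2.552.

P_adiabatic / P_isothermal ≈ 2.55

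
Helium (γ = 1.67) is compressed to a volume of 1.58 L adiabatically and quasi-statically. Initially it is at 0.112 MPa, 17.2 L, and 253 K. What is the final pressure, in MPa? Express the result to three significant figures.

Since PV^γ is constant along a reversible adiabat, P₂ = P₁ (V₁/V₂)^γ.
P₂ = 0.112 × (17.2/1.58)^(1.67) = 6.037 MPa.

P₂ ≈ 6.04 MPa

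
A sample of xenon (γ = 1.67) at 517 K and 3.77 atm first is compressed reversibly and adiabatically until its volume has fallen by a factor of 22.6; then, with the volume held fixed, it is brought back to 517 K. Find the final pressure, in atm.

P₃ ≈ 85.2 atm

Adiabatic step (PV^γ = const): P₂ = 3.77×22.6^(1.67) = 688.2 atm; T₂ = 517×22.6^(0.67) = 4176 K.
Isochoric: P₃ = P₂(T₃/T₂) = 688.2 × (517/4176) = 85.2 atm.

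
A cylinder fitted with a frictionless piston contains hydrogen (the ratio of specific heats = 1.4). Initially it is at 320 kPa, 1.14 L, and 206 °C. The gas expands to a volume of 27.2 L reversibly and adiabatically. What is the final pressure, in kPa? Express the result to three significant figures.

P₂ ≈ 3.77 kPa

Adiabatic: P₁V₁^γ = P₂V₂^γ ⇒ P₂ = P₁ (V₁/V₂)^γ.
P₂ = 320 × (1.14/27.2)^(1.4) = 3.771 kPa.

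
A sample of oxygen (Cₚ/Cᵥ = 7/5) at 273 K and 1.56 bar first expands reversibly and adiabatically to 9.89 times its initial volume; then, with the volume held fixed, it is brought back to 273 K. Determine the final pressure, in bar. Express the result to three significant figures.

P₃ ≈ 0.158 bar

Adiabatic step (PV^γ = const): P₂ = 1.56×(1/9.89)^(7/5) = 0.06307 bar; T₂ = 273×(1/9.89)^(2/5) = 109.2 K.
Isochoric: P₃ = P₂(T₃/T₂) = 0.06307 × (273/109.2) = 0.1577 bar.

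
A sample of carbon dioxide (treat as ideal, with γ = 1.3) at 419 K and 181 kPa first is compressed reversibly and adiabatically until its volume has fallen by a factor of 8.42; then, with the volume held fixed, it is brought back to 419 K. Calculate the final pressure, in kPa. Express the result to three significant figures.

Adiabatic step (PV^γ = const): P₂ = 181×8.42^(1.3) = 2888 kPa; T₂ = 419×8.42^(0.3) = 794 K.
Isochoric: P₃ = P₂(T₃/T₂) = 2888 × (419/794) = 1524 kPa.

P₃ ≈ 1520 kPa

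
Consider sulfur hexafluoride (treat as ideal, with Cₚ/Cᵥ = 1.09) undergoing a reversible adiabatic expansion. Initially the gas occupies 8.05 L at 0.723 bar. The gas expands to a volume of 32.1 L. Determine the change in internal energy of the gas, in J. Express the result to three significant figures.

P₂ = P₁(V₁/V₂)^γ = 0.723×(8.05/32.1)^(1.09) = 0.1601 bar.
For a reversible adiabat, W_by_gas = (P₁V₁ − P₂V₂)/(γ−1).
W_by = (72300×0.00805 − 16010×0.0321) / (0.09) = 756.9 J.
Q = 0 ⇒ ΔU = −W_by = -756.9 J.

ΔU ≈ -757 J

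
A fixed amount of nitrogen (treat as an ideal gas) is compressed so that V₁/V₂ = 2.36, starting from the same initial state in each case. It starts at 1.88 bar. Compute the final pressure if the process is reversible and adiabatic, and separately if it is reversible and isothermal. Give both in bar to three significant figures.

adiabatic: 6.26 bar; isothermal: 4.44 bar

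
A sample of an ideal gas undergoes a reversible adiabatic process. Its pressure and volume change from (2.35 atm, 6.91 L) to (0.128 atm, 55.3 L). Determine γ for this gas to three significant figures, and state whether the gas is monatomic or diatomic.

γ ≈ 1.40; diatomic

PV^γ = const ⇒ γ = ln(P₂/P₁) / ln(V₁/V₂).
γ = ln(0.128/2.35) / ln(6.91/55.3) = 1.399.
γ ≈ 1.40 is close to 7/5, so the gas is diatomic.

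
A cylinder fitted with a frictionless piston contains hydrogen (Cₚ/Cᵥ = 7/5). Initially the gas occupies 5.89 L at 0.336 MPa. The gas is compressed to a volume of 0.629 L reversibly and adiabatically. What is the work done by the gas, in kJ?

P₂ = P₁(V₁/V₂)^γ = 0.336×(5.89/0.629)^(7/5) = 7.698 MPa.
For a reversible adiabat, W_by_gas = (P₁V₁ − P₂V₂)/(γ−1).
W_by = (336000×0.00589 − 7.698×10^6×0.000629) / (2/5) = -7158 J.

W ≈ -7.16 kJ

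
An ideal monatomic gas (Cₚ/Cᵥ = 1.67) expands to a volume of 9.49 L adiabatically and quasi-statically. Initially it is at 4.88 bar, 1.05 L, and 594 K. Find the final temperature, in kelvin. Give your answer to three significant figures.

T₂ ≈ 136 K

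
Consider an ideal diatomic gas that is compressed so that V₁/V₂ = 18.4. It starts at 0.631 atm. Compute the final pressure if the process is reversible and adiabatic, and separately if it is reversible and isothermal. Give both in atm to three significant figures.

adiabatic: 37.2 atm; isothermal: 11.6 atm

For a diatomic ideal gas γ = 7/5.
Isothermal: P₂ = P₁(V₁/V₂) = 0.631×18.4 = 11.61 atm.
Adiabatic: P₂ = P₁(V₁/V₂)^γ = 0.631×18.4^(7/5) = 37.22 atm.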